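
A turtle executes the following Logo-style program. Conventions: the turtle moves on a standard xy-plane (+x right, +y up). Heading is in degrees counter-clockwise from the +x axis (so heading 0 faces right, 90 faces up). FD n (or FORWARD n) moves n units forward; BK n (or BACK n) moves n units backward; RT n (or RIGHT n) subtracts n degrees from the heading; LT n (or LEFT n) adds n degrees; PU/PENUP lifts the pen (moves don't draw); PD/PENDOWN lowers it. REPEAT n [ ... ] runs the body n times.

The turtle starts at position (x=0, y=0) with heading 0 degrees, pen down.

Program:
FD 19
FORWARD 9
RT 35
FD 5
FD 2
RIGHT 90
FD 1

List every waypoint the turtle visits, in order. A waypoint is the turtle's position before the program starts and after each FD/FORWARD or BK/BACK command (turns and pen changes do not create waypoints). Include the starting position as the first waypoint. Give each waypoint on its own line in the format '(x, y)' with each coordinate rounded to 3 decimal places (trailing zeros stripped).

Executing turtle program step by step:
Start: pos=(0,0), heading=0, pen down
FD 19: (0,0) -> (19,0) [heading=0, draw]
FD 9: (19,0) -> (28,0) [heading=0, draw]
RT 35: heading 0 -> 325
FD 5: (28,0) -> (32.096,-2.868) [heading=325, draw]
FD 2: (32.096,-2.868) -> (33.734,-4.015) [heading=325, draw]
RT 90: heading 325 -> 235
FD 1: (33.734,-4.015) -> (33.16,-4.834) [heading=235, draw]
Final: pos=(33.16,-4.834), heading=235, 5 segment(s) drawn
Waypoints (6 total):
(0, 0)
(19, 0)
(28, 0)
(32.096, -2.868)
(33.734, -4.015)
(33.16, -4.834)

Answer: (0, 0)
(19, 0)
(28, 0)
(32.096, -2.868)
(33.734, -4.015)
(33.16, -4.834)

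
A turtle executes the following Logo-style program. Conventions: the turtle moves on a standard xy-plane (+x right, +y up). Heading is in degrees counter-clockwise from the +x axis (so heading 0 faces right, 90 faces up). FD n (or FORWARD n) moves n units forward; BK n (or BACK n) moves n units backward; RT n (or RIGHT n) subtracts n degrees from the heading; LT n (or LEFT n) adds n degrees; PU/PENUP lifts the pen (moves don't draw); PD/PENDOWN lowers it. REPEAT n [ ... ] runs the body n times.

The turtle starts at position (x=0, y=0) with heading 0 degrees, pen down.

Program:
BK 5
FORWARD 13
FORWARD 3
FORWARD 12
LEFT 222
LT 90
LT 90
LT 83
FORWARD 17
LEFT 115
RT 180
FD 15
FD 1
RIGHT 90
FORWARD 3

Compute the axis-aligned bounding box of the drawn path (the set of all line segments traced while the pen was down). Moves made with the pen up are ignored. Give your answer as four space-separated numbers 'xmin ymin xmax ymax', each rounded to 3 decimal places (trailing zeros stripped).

Executing turtle program step by step:
Start: pos=(0,0), heading=0, pen down
BK 5: (0,0) -> (-5,0) [heading=0, draw]
FD 13: (-5,0) -> (8,0) [heading=0, draw]
FD 3: (8,0) -> (11,0) [heading=0, draw]
FD 12: (11,0) -> (23,0) [heading=0, draw]
LT 222: heading 0 -> 222
LT 90: heading 222 -> 312
LT 90: heading 312 -> 42
LT 83: heading 42 -> 125
FD 17: (23,0) -> (13.249,13.926) [heading=125, draw]
LT 115: heading 125 -> 240
RT 180: heading 240 -> 60
FD 15: (13.249,13.926) -> (20.749,26.916) [heading=60, draw]
FD 1: (20.749,26.916) -> (21.249,27.782) [heading=60, draw]
RT 90: heading 60 -> 330
FD 3: (21.249,27.782) -> (23.847,26.282) [heading=330, draw]
Final: pos=(23.847,26.282), heading=330, 8 segment(s) drawn

Segment endpoints: x in {-5, 0, 8, 11, 13.249, 20.749, 21.249, 23, 23.847}, y in {0, 13.926, 26.282, 26.916, 27.782}
xmin=-5, ymin=0, xmax=23.847, ymax=27.782

Answer: -5 0 23.847 27.782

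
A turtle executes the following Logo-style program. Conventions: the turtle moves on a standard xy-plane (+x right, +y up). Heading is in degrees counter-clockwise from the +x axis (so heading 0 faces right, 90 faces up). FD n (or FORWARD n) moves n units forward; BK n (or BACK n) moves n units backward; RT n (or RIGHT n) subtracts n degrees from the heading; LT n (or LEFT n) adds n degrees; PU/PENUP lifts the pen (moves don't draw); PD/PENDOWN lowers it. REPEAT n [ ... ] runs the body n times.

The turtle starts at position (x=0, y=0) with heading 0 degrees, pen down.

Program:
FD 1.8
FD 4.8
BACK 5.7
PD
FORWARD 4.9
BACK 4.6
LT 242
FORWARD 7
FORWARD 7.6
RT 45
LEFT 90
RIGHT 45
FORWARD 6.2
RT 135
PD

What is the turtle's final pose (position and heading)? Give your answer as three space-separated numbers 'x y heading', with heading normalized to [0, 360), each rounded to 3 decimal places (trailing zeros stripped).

Executing turtle program step by step:
Start: pos=(0,0), heading=0, pen down
FD 1.8: (0,0) -> (1.8,0) [heading=0, draw]
FD 4.8: (1.8,0) -> (6.6,0) [heading=0, draw]
BK 5.7: (6.6,0) -> (0.9,0) [heading=0, draw]
PD: pen down
FD 4.9: (0.9,0) -> (5.8,0) [heading=0, draw]
BK 4.6: (5.8,0) -> (1.2,0) [heading=0, draw]
LT 242: heading 0 -> 242
FD 7: (1.2,0) -> (-2.086,-6.181) [heading=242, draw]
FD 7.6: (-2.086,-6.181) -> (-5.654,-12.891) [heading=242, draw]
RT 45: heading 242 -> 197
LT 90: heading 197 -> 287
RT 45: heading 287 -> 242
FD 6.2: (-5.654,-12.891) -> (-8.565,-18.365) [heading=242, draw]
RT 135: heading 242 -> 107
PD: pen down
Final: pos=(-8.565,-18.365), heading=107, 8 segment(s) drawn

Answer: -8.565 -18.365 107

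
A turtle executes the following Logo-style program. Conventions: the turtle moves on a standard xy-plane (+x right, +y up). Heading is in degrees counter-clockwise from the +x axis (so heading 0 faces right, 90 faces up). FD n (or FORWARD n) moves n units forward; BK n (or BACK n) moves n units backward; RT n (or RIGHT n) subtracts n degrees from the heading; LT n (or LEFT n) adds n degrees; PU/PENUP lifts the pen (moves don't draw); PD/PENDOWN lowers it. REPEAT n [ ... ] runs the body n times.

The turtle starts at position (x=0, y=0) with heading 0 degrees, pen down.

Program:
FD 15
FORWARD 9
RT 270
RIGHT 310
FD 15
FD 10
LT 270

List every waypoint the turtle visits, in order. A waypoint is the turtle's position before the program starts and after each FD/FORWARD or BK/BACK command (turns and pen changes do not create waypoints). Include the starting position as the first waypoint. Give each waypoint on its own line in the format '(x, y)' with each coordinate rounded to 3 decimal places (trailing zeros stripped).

Answer: (0, 0)
(15, 0)
(24, 0)
(12.509, 9.642)
(4.849, 16.07)

Derivation:
Executing turtle program step by step:
Start: pos=(0,0), heading=0, pen down
FD 15: (0,0) -> (15,0) [heading=0, draw]
FD 9: (15,0) -> (24,0) [heading=0, draw]
RT 270: heading 0 -> 90
RT 310: heading 90 -> 140
FD 15: (24,0) -> (12.509,9.642) [heading=140, draw]
FD 10: (12.509,9.642) -> (4.849,16.07) [heading=140, draw]
LT 270: heading 140 -> 50
Final: pos=(4.849,16.07), heading=50, 4 segment(s) drawn
Waypoints (5 total):
(0, 0)
(15, 0)
(24, 0)
(12.509, 9.642)
(4.849, 16.07)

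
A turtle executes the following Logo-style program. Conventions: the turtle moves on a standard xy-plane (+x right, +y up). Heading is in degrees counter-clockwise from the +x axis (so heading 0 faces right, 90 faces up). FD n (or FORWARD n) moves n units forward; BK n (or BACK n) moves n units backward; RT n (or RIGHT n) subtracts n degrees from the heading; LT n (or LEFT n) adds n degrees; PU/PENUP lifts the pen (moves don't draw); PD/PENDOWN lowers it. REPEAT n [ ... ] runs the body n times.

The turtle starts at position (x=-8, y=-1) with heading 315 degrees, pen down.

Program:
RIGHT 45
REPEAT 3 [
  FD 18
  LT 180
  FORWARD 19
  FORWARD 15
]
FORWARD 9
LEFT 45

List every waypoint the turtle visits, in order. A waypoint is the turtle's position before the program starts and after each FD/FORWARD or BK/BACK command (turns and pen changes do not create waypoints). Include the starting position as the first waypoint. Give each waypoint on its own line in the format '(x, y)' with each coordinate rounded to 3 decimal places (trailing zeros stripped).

Executing turtle program step by step:
Start: pos=(-8,-1), heading=315, pen down
RT 45: heading 315 -> 270
REPEAT 3 [
  -- iteration 1/3 --
  FD 18: (-8,-1) -> (-8,-19) [heading=270, draw]
  LT 180: heading 270 -> 90
  FD 19: (-8,-19) -> (-8,0) [heading=90, draw]
  FD 15: (-8,0) -> (-8,15) [heading=90, draw]
  -- iteration 2/3 --
  FD 18: (-8,15) -> (-8,33) [heading=90, draw]
  LT 180: heading 90 -> 270
  FD 19: (-8,33) -> (-8,14) [heading=270, draw]
  FD 15: (-8,14) -> (-8,-1) [heading=270, draw]
  -- iteration 3/3 --
  FD 18: (-8,-1) -> (-8,-19) [heading=270, draw]
  LT 180: heading 270 -> 90
  FD 19: (-8,-19) -> (-8,0) [heading=90, draw]
  FD 15: (-8,0) -> (-8,15) [heading=90, draw]
]
FD 9: (-8,15) -> (-8,24) [heading=90, draw]
LT 45: heading 90 -> 135
Final: pos=(-8,24), heading=135, 10 segment(s) drawn
Waypoints (11 total):
(-8, -1)
(-8, -19)
(-8, 0)
(-8, 15)
(-8, 33)
(-8, 14)
(-8, -1)
(-8, -19)
(-8, 0)
(-8, 15)
(-8, 24)

Answer: (-8, -1)
(-8, -19)
(-8, 0)
(-8, 15)
(-8, 33)
(-8, 14)
(-8, -1)
(-8, -19)
(-8, 0)
(-8, 15)
(-8, 24)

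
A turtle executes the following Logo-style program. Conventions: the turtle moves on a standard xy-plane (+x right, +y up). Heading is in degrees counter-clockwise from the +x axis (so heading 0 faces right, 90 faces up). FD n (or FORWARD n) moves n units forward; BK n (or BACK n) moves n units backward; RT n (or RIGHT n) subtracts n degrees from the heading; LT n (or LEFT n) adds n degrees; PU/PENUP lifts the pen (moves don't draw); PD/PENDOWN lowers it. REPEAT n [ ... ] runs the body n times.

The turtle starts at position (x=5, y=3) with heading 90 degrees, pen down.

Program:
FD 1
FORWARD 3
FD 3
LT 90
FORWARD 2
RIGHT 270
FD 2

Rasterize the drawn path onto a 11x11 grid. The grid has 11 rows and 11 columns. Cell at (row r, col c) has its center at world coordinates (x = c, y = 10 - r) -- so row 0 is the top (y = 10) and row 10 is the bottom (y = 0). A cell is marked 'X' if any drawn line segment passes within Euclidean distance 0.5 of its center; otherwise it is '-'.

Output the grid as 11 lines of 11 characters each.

Answer: ---XXX-----
---X-X-----
---X-X-----
-----X-----
-----X-----
-----X-----
-----X-----
-----X-----
-----------
-----------
-----------

Derivation:
Segment 0: (5,3) -> (5,4)
Segment 1: (5,4) -> (5,7)
Segment 2: (5,7) -> (5,10)
Segment 3: (5,10) -> (3,10)
Segment 4: (3,10) -> (3,8)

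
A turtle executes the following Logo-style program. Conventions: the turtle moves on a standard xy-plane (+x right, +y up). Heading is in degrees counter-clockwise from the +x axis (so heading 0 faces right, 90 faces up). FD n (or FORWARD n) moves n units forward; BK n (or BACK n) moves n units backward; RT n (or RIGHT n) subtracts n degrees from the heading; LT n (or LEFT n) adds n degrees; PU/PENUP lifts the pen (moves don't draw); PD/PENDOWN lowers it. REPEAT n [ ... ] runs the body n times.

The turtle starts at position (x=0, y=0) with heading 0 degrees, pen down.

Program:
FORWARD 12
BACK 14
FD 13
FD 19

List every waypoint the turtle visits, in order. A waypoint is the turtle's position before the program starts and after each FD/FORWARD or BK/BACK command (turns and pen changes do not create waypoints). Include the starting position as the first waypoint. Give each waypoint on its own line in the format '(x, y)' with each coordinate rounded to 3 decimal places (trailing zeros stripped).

Answer: (0, 0)
(12, 0)
(-2, 0)
(11, 0)
(30, 0)

Derivation:
Executing turtle program step by step:
Start: pos=(0,0), heading=0, pen down
FD 12: (0,0) -> (12,0) [heading=0, draw]
BK 14: (12,0) -> (-2,0) [heading=0, draw]
FD 13: (-2,0) -> (11,0) [heading=0, draw]
FD 19: (11,0) -> (30,0) [heading=0, draw]
Final: pos=(30,0), heading=0, 4 segment(s) drawn
Waypoints (5 total):
(0, 0)
(12, 0)
(-2, 0)
(11, 0)
(30, 0)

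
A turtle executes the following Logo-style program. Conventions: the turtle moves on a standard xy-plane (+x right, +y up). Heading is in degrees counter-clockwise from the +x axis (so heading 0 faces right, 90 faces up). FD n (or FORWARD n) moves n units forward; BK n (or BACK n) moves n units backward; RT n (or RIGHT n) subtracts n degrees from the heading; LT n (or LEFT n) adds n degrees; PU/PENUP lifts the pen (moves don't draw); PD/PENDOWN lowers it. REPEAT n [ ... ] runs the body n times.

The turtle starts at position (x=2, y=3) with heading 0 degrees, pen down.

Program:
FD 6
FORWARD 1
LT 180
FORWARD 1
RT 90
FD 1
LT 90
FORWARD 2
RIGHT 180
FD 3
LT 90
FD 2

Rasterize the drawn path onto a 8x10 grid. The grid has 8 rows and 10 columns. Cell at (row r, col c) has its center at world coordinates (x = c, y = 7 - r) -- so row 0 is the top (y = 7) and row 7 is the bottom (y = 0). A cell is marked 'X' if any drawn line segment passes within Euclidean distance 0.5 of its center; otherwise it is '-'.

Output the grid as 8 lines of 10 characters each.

Segment 0: (2,3) -> (8,3)
Segment 1: (8,3) -> (9,3)
Segment 2: (9,3) -> (8,3)
Segment 3: (8,3) -> (8,4)
Segment 4: (8,4) -> (6,4)
Segment 5: (6,4) -> (9,4)
Segment 6: (9,4) -> (9,6)

Answer: ----------
---------X
---------X
------XXXX
--XXXXXXXX
----------
----------
----------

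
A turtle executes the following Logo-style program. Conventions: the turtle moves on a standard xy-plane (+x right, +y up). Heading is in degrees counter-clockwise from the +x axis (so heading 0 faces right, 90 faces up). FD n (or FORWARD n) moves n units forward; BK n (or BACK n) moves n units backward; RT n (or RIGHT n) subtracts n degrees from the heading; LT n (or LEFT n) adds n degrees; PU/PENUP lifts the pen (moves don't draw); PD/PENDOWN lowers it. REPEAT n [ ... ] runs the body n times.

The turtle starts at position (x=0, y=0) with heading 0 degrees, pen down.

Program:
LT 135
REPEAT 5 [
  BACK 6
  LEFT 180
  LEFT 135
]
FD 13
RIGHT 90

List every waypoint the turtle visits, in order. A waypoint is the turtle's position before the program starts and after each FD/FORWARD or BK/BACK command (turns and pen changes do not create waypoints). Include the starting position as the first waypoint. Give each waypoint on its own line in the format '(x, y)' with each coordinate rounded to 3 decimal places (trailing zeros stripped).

Executing turtle program step by step:
Start: pos=(0,0), heading=0, pen down
LT 135: heading 0 -> 135
REPEAT 5 [
  -- iteration 1/5 --
  BK 6: (0,0) -> (4.243,-4.243) [heading=135, draw]
  LT 180: heading 135 -> 315
  LT 135: heading 315 -> 90
  -- iteration 2/5 --
  BK 6: (4.243,-4.243) -> (4.243,-10.243) [heading=90, draw]
  LT 180: heading 90 -> 270
  LT 135: heading 270 -> 45
  -- iteration 3/5 --
  BK 6: (4.243,-10.243) -> (0,-14.485) [heading=45, draw]
  LT 180: heading 45 -> 225
  LT 135: heading 225 -> 0
  -- iteration 4/5 --
  BK 6: (0,-14.485) -> (-6,-14.485) [heading=0, draw]
  LT 180: heading 0 -> 180
  LT 135: heading 180 -> 315
  -- iteration 5/5 --
  BK 6: (-6,-14.485) -> (-10.243,-10.243) [heading=315, draw]
  LT 180: heading 315 -> 135
  LT 135: heading 135 -> 270
]
FD 13: (-10.243,-10.243) -> (-10.243,-23.243) [heading=270, draw]
RT 90: heading 270 -> 180
Final: pos=(-10.243,-23.243), heading=180, 6 segment(s) drawn
Waypoints (7 total):
(0, 0)
(4.243, -4.243)
(4.243, -10.243)
(0, -14.485)
(-6, -14.485)
(-10.243, -10.243)
(-10.243, -23.243)

Answer: (0, 0)
(4.243, -4.243)
(4.243, -10.243)
(0, -14.485)
(-6, -14.485)
(-10.243, -10.243)
(-10.243, -23.243)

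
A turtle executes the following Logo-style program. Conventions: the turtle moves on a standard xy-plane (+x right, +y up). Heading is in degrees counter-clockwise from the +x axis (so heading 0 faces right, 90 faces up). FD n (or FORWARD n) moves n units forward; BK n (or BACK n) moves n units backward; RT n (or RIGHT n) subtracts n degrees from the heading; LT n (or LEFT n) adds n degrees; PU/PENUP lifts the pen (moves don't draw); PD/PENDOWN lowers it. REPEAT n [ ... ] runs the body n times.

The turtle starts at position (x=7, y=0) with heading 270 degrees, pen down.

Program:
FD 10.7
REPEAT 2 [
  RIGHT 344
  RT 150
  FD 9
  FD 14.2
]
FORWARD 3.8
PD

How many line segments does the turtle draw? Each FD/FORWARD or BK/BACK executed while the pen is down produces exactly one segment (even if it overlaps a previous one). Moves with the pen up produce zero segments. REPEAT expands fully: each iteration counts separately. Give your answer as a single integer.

Executing turtle program step by step:
Start: pos=(7,0), heading=270, pen down
FD 10.7: (7,0) -> (7,-10.7) [heading=270, draw]
REPEAT 2 [
  -- iteration 1/2 --
  RT 344: heading 270 -> 286
  RT 150: heading 286 -> 136
  FD 9: (7,-10.7) -> (0.526,-4.448) [heading=136, draw]
  FD 14.2: (0.526,-4.448) -> (-9.689,5.416) [heading=136, draw]
  -- iteration 2/2 --
  RT 344: heading 136 -> 152
  RT 150: heading 152 -> 2
  FD 9: (-9.689,5.416) -> (-0.694,5.73) [heading=2, draw]
  FD 14.2: (-0.694,5.73) -> (13.497,6.226) [heading=2, draw]
]
FD 3.8: (13.497,6.226) -> (17.295,6.358) [heading=2, draw]
PD: pen down
Final: pos=(17.295,6.358), heading=2, 6 segment(s) drawn
Segments drawn: 6

Answer: 6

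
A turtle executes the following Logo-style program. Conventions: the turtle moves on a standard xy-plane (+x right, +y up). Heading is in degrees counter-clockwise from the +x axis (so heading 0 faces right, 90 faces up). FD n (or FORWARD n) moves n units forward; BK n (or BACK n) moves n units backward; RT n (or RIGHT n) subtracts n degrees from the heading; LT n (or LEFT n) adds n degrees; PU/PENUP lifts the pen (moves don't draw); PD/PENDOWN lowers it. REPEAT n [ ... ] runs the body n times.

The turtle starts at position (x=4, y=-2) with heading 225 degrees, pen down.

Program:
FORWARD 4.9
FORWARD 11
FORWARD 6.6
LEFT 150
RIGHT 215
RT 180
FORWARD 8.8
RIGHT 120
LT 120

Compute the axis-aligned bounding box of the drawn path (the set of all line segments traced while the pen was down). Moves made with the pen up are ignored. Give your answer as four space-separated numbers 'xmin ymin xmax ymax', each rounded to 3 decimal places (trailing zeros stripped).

Executing turtle program step by step:
Start: pos=(4,-2), heading=225, pen down
FD 4.9: (4,-2) -> (0.535,-5.465) [heading=225, draw]
FD 11: (0.535,-5.465) -> (-7.243,-13.243) [heading=225, draw]
FD 6.6: (-7.243,-13.243) -> (-11.91,-17.91) [heading=225, draw]
LT 150: heading 225 -> 15
RT 215: heading 15 -> 160
RT 180: heading 160 -> 340
FD 8.8: (-11.91,-17.91) -> (-3.641,-20.92) [heading=340, draw]
RT 120: heading 340 -> 220
LT 120: heading 220 -> 340
Final: pos=(-3.641,-20.92), heading=340, 4 segment(s) drawn

Segment endpoints: x in {-11.91, -7.243, -3.641, 0.535, 4}, y in {-20.92, -17.91, -13.243, -5.465, -2}
xmin=-11.91, ymin=-20.92, xmax=4, ymax=-2

Answer: -11.91 -20.92 4 -2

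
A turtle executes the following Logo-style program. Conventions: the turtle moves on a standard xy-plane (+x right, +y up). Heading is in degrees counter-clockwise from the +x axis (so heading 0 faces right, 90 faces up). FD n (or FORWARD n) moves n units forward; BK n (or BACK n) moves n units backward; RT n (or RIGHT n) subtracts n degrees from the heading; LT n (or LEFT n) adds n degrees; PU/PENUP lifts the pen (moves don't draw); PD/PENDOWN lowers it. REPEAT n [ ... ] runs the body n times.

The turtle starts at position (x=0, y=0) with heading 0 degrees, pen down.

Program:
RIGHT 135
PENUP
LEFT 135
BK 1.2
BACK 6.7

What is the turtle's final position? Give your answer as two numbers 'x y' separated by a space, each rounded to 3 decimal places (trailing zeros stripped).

Executing turtle program step by step:
Start: pos=(0,0), heading=0, pen down
RT 135: heading 0 -> 225
PU: pen up
LT 135: heading 225 -> 0
BK 1.2: (0,0) -> (-1.2,0) [heading=0, move]
BK 6.7: (-1.2,0) -> (-7.9,0) [heading=0, move]
Final: pos=(-7.9,0), heading=0, 0 segment(s) drawn

Answer: -7.9 0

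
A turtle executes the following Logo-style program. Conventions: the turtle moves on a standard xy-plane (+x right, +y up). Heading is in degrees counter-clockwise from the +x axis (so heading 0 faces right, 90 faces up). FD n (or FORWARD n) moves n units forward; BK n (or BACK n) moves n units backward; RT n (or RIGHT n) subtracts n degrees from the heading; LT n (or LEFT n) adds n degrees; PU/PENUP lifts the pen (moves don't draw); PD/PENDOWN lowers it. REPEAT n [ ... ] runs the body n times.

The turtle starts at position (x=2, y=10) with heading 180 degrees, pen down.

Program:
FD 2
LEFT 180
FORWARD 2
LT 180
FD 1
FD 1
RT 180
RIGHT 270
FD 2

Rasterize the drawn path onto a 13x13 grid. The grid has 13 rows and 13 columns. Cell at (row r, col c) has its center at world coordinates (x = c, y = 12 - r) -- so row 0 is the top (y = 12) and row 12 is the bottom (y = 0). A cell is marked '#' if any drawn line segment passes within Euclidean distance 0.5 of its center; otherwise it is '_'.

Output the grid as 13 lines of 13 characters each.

Segment 0: (2,10) -> (0,10)
Segment 1: (0,10) -> (2,10)
Segment 2: (2,10) -> (1,10)
Segment 3: (1,10) -> (0,10)
Segment 4: (0,10) -> (0,12)

Answer: #____________
#____________
###__________
_____________
_____________
_____________
_____________
_____________
_____________
_____________
_____________
_____________
_____________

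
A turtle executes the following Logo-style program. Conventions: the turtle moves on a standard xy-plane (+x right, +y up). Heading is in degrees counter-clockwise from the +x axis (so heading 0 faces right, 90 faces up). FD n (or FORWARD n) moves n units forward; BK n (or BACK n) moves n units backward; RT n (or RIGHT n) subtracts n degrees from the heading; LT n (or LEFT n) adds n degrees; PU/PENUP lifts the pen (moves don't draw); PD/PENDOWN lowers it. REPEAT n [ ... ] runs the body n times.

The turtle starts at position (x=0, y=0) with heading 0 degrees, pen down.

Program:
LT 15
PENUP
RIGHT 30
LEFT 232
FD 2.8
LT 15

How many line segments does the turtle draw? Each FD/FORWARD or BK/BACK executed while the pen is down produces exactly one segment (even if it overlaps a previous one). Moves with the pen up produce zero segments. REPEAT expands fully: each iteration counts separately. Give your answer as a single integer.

Executing turtle program step by step:
Start: pos=(0,0), heading=0, pen down
LT 15: heading 0 -> 15
PU: pen up
RT 30: heading 15 -> 345
LT 232: heading 345 -> 217
FD 2.8: (0,0) -> (-2.236,-1.685) [heading=217, move]
LT 15: heading 217 -> 232
Final: pos=(-2.236,-1.685), heading=232, 0 segment(s) drawn
Segments drawn: 0

Answer: 0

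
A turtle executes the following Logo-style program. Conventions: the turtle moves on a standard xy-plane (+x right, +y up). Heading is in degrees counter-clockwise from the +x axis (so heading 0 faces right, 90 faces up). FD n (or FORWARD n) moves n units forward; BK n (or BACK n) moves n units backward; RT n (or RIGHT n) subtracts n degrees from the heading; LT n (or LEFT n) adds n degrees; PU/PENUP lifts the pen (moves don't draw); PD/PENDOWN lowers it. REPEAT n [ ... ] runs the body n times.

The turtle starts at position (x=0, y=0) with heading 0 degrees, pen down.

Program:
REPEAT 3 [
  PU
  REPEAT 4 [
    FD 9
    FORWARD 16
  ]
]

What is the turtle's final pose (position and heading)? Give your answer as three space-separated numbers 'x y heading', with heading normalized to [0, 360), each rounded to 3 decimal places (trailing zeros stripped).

Answer: 300 0 0

Derivation:
Executing turtle program step by step:
Start: pos=(0,0), heading=0, pen down
REPEAT 3 [
  -- iteration 1/3 --
  PU: pen up
  REPEAT 4 [
    -- iteration 1/4 --
    FD 9: (0,0) -> (9,0) [heading=0, move]
    FD 16: (9,0) -> (25,0) [heading=0, move]
    -- iteration 2/4 --
    FD 9: (25,0) -> (34,0) [heading=0, move]
    FD 16: (34,0) -> (50,0) [heading=0, move]
    -- iteration 3/4 --
    FD 9: (50,0) -> (59,0) [heading=0, move]
    FD 16: (59,0) -> (75,0) [heading=0, move]
    -- iteration 4/4 --
    FD 9: (75,0) -> (84,0) [heading=0, move]
    FD 16: (84,0) -> (100,0) [heading=0, move]
  ]
  -- iteration 2/3 --
  PU: pen up
  REPEAT 4 [
    -- iteration 1/4 --
    FD 9: (100,0) -> (109,0) [heading=0, move]
    FD 16: (109,0) -> (125,0) [heading=0, move]
    -- iteration 2/4 --
    FD 9: (125,0) -> (134,0) [heading=0, move]
    FD 16: (134,0) -> (150,0) [heading=0, move]
    -- iteration 3/4 --
    FD 9: (150,0) -> (159,0) [heading=0, move]
    FD 16: (159,0) -> (175,0) [heading=0, move]
    -- iteration 4/4 --
    FD 9: (175,0) -> (184,0) [heading=0, move]
    FD 16: (184,0) -> (200,0) [heading=0, move]
  ]
  -- iteration 3/3 --
  PU: pen up
  REPEAT 4 [
    -- iteration 1/4 --
    FD 9: (200,0) -> (209,0) [heading=0, move]
    FD 16: (209,0) -> (225,0) [heading=0, move]
    -- iteration 2/4 --
    FD 9: (225,0) -> (234,0) [heading=0, move]
    FD 16: (234,0) -> (250,0) [heading=0, move]
    -- iteration 3/4 --
    FD 9: (250,0) -> (259,0) [heading=0, move]
    FD 16: (259,0) -> (275,0) [heading=0, move]
    -- iteration 4/4 --
    FD 9: (275,0) -> (284,0) [heading=0, move]
    FD 16: (284,0) -> (300,0) [heading=0, move]
  ]
]
Final: pos=(300,0), heading=0, 0 segment(s) drawn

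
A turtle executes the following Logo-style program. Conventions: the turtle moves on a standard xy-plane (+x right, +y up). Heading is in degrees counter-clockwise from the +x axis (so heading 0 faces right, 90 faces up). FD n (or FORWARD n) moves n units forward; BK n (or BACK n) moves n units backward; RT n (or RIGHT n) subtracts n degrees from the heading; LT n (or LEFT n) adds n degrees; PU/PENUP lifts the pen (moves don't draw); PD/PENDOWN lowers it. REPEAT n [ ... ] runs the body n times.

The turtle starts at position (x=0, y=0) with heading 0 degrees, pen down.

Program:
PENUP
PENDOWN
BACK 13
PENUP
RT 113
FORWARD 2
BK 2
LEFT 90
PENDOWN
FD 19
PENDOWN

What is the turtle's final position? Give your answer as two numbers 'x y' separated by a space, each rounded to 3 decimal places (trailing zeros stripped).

Executing turtle program step by step:
Start: pos=(0,0), heading=0, pen down
PU: pen up
PD: pen down
BK 13: (0,0) -> (-13,0) [heading=0, draw]
PU: pen up
RT 113: heading 0 -> 247
FD 2: (-13,0) -> (-13.781,-1.841) [heading=247, move]
BK 2: (-13.781,-1.841) -> (-13,0) [heading=247, move]
LT 90: heading 247 -> 337
PD: pen down
FD 19: (-13,0) -> (4.49,-7.424) [heading=337, draw]
PD: pen down
Final: pos=(4.49,-7.424), heading=337, 2 segment(s) drawn

Answer: 4.49 -7.424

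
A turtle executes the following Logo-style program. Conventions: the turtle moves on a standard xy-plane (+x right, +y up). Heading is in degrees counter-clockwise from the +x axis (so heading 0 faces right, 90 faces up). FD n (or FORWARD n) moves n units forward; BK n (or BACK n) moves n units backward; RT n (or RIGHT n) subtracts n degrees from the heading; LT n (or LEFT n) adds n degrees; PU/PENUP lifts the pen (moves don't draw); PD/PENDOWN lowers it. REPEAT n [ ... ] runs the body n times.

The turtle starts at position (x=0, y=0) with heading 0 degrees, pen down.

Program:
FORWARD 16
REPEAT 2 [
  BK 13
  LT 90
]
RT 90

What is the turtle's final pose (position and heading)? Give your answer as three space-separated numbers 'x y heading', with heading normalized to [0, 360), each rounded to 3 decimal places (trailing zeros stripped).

Executing turtle program step by step:
Start: pos=(0,0), heading=0, pen down
FD 16: (0,0) -> (16,0) [heading=0, draw]
REPEAT 2 [
  -- iteration 1/2 --
  BK 13: (16,0) -> (3,0) [heading=0, draw]
  LT 90: heading 0 -> 90
  -- iteration 2/2 --
  BK 13: (3,0) -> (3,-13) [heading=90, draw]
  LT 90: heading 90 -> 180
]
RT 90: heading 180 -> 90
Final: pos=(3,-13), heading=90, 3 segment(s) drawn

Answer: 3 -13 90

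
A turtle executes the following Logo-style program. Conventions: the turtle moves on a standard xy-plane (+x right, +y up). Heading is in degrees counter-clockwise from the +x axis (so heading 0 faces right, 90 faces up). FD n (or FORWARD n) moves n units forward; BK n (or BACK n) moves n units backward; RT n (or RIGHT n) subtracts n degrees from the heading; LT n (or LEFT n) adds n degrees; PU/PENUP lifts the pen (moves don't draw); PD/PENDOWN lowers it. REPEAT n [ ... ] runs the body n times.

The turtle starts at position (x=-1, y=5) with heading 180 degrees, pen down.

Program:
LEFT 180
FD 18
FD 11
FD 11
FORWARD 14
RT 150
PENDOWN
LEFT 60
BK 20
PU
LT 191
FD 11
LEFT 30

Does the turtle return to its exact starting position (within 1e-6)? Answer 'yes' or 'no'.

Executing turtle program step by step:
Start: pos=(-1,5), heading=180, pen down
LT 180: heading 180 -> 0
FD 18: (-1,5) -> (17,5) [heading=0, draw]
FD 11: (17,5) -> (28,5) [heading=0, draw]
FD 11: (28,5) -> (39,5) [heading=0, draw]
FD 14: (39,5) -> (53,5) [heading=0, draw]
RT 150: heading 0 -> 210
PD: pen down
LT 60: heading 210 -> 270
BK 20: (53,5) -> (53,25) [heading=270, draw]
PU: pen up
LT 191: heading 270 -> 101
FD 11: (53,25) -> (50.901,35.798) [heading=101, move]
LT 30: heading 101 -> 131
Final: pos=(50.901,35.798), heading=131, 5 segment(s) drawn

Start position: (-1, 5)
Final position: (50.901, 35.798)
Distance = 60.351; >= 1e-6 -> NOT closed

Answer: no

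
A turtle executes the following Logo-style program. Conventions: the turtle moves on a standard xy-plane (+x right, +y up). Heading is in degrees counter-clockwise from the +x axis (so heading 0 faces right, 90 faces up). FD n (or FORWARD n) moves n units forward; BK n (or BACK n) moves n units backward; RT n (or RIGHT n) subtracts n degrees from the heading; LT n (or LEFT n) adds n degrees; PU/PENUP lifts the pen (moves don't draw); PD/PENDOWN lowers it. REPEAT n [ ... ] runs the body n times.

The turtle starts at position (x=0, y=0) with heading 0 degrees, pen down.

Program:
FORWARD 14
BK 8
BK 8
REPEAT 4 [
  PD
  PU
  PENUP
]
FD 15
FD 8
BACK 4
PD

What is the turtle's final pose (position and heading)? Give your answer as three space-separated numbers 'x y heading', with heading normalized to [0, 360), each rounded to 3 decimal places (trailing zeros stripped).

Executing turtle program step by step:
Start: pos=(0,0), heading=0, pen down
FD 14: (0,0) -> (14,0) [heading=0, draw]
BK 8: (14,0) -> (6,0) [heading=0, draw]
BK 8: (6,0) -> (-2,0) [heading=0, draw]
REPEAT 4 [
  -- iteration 1/4 --
  PD: pen down
  PU: pen up
  PU: pen up
  -- iteration 2/4 --
  PD: pen down
  PU: pen up
  PU: pen up
  -- iteration 3/4 --
  PD: pen down
  PU: pen up
  PU: pen up
  -- iteration 4/4 --
  PD: pen down
  PU: pen up
  PU: pen up
]
FD 15: (-2,0) -> (13,0) [heading=0, move]
FD 8: (13,0) -> (21,0) [heading=0, move]
BK 4: (21,0) -> (17,0) [heading=0, move]
PD: pen down
Final: pos=(17,0), heading=0, 3 segment(s) drawn

Answer: 17 0 0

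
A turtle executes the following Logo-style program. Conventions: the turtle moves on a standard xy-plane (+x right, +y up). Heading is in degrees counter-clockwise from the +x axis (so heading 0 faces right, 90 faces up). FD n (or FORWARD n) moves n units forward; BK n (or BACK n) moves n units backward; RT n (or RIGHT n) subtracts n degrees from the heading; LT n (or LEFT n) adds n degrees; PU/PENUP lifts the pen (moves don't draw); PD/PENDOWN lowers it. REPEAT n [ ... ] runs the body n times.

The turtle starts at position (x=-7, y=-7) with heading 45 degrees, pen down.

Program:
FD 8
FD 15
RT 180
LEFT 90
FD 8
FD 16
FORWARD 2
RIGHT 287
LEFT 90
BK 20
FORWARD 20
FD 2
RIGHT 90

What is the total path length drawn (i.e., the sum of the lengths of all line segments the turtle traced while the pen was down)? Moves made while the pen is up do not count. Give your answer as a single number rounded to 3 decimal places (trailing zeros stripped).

Executing turtle program step by step:
Start: pos=(-7,-7), heading=45, pen down
FD 8: (-7,-7) -> (-1.343,-1.343) [heading=45, draw]
FD 15: (-1.343,-1.343) -> (9.263,9.263) [heading=45, draw]
RT 180: heading 45 -> 225
LT 90: heading 225 -> 315
FD 8: (9.263,9.263) -> (14.92,3.607) [heading=315, draw]
FD 16: (14.92,3.607) -> (26.234,-7.707) [heading=315, draw]
FD 2: (26.234,-7.707) -> (27.648,-9.121) [heading=315, draw]
RT 287: heading 315 -> 28
LT 90: heading 28 -> 118
BK 20: (27.648,-9.121) -> (37.038,-26.78) [heading=118, draw]
FD 20: (37.038,-26.78) -> (27.648,-9.121) [heading=118, draw]
FD 2: (27.648,-9.121) -> (26.709,-7.355) [heading=118, draw]
RT 90: heading 118 -> 28
Final: pos=(26.709,-7.355), heading=28, 8 segment(s) drawn

Segment lengths:
  seg 1: (-7,-7) -> (-1.343,-1.343), length = 8
  seg 2: (-1.343,-1.343) -> (9.263,9.263), length = 15
  seg 3: (9.263,9.263) -> (14.92,3.607), length = 8
  seg 4: (14.92,3.607) -> (26.234,-7.707), length = 16
  seg 5: (26.234,-7.707) -> (27.648,-9.121), length = 2
  seg 6: (27.648,-9.121) -> (37.038,-26.78), length = 20
  seg 7: (37.038,-26.78) -> (27.648,-9.121), length = 20
  seg 8: (27.648,-9.121) -> (26.709,-7.355), length = 2
Total = 91

Answer: 91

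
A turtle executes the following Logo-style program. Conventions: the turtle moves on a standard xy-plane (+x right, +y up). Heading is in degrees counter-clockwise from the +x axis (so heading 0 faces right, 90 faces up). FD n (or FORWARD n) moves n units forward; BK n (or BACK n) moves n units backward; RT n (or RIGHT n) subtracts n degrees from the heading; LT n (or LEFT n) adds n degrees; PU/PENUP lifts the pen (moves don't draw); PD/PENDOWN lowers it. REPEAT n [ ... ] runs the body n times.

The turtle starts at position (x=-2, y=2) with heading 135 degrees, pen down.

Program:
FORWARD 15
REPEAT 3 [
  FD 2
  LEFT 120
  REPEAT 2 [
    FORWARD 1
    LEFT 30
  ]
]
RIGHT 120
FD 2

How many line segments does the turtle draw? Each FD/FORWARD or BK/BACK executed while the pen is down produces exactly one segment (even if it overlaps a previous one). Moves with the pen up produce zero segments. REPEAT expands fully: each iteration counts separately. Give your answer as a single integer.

Answer: 11

Derivation:
Executing turtle program step by step:
Start: pos=(-2,2), heading=135, pen down
FD 15: (-2,2) -> (-12.607,12.607) [heading=135, draw]
REPEAT 3 [
  -- iteration 1/3 --
  FD 2: (-12.607,12.607) -> (-14.021,14.021) [heading=135, draw]
  LT 120: heading 135 -> 255
  REPEAT 2 [
    -- iteration 1/2 --
    FD 1: (-14.021,14.021) -> (-14.28,13.055) [heading=255, draw]
    LT 30: heading 255 -> 285
    -- iteration 2/2 --
    FD 1: (-14.28,13.055) -> (-14.021,12.089) [heading=285, draw]
    LT 30: heading 285 -> 315
  ]
  -- iteration 2/3 --
  FD 2: (-14.021,12.089) -> (-12.607,10.675) [heading=315, draw]
  LT 120: heading 315 -> 75
  REPEAT 2 [
    -- iteration 1/2 --
    FD 1: (-12.607,10.675) -> (-12.348,11.641) [heading=75, draw]
    LT 30: heading 75 -> 105
    -- iteration 2/2 --
    FD 1: (-12.348,11.641) -> (-12.607,12.607) [heading=105, draw]
    LT 30: heading 105 -> 135
  ]
  -- iteration 3/3 --
  FD 2: (-12.607,12.607) -> (-14.021,14.021) [heading=135, draw]
  LT 120: heading 135 -> 255
  REPEAT 2 [
    -- iteration 1/2 --
    FD 1: (-14.021,14.021) -> (-14.28,13.055) [heading=255, draw]
    LT 30: heading 255 -> 285
    -- iteration 2/2 --
    FD 1: (-14.28,13.055) -> (-14.021,12.089) [heading=285, draw]
    LT 30: heading 285 -> 315
  ]
]
RT 120: heading 315 -> 195
FD 2: (-14.021,12.089) -> (-15.953,11.571) [heading=195, draw]
Final: pos=(-15.953,11.571), heading=195, 11 segment(s) drawn
Segments drawn: 11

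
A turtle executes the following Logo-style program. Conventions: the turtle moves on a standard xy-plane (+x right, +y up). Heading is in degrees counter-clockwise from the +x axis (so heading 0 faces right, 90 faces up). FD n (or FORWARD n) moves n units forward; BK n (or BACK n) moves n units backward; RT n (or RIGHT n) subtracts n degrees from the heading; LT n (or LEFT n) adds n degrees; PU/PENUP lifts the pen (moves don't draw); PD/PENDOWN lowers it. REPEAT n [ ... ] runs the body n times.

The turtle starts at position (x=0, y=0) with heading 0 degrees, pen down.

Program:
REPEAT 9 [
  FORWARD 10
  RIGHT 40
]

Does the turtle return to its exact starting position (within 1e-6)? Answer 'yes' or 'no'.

Executing turtle program step by step:
Start: pos=(0,0), heading=0, pen down
REPEAT 9 [
  -- iteration 1/9 --
  FD 10: (0,0) -> (10,0) [heading=0, draw]
  RT 40: heading 0 -> 320
  -- iteration 2/9 --
  FD 10: (10,0) -> (17.66,-6.428) [heading=320, draw]
  RT 40: heading 320 -> 280
  -- iteration 3/9 --
  FD 10: (17.66,-6.428) -> (19.397,-16.276) [heading=280, draw]
  RT 40: heading 280 -> 240
  -- iteration 4/9 --
  FD 10: (19.397,-16.276) -> (14.397,-24.936) [heading=240, draw]
  RT 40: heading 240 -> 200
  -- iteration 5/9 --
  FD 10: (14.397,-24.936) -> (5,-28.356) [heading=200, draw]
  RT 40: heading 200 -> 160
  -- iteration 6/9 --
  FD 10: (5,-28.356) -> (-4.397,-24.936) [heading=160, draw]
  RT 40: heading 160 -> 120
  -- iteration 7/9 --
  FD 10: (-4.397,-24.936) -> (-9.397,-16.276) [heading=120, draw]
  RT 40: heading 120 -> 80
  -- iteration 8/9 --
  FD 10: (-9.397,-16.276) -> (-7.66,-6.428) [heading=80, draw]
  RT 40: heading 80 -> 40
  -- iteration 9/9 --
  FD 10: (-7.66,-6.428) -> (0,0) [heading=40, draw]
  RT 40: heading 40 -> 0
]
Final: pos=(0,0), heading=0, 9 segment(s) drawn

Start position: (0, 0)
Final position: (0, 0)
Distance = 0; < 1e-6 -> CLOSED

Answer: yes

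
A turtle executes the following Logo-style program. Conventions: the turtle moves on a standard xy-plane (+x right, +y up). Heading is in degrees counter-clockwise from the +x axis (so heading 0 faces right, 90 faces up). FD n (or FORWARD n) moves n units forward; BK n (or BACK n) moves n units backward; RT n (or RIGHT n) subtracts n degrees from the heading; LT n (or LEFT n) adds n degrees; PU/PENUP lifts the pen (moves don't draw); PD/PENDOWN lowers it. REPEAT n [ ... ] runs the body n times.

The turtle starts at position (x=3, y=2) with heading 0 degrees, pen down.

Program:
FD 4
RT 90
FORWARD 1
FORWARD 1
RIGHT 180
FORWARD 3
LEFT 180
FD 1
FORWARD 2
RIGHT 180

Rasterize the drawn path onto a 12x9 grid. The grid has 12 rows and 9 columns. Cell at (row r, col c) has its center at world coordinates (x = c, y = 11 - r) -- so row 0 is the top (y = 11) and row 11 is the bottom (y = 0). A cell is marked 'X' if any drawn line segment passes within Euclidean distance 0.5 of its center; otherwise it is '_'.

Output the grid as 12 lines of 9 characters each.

Answer: _________
_________
_________
_________
_________
_________
_________
_________
_______X_
___XXXXX_
_______X_
_______X_

Derivation:
Segment 0: (3,2) -> (7,2)
Segment 1: (7,2) -> (7,1)
Segment 2: (7,1) -> (7,0)
Segment 3: (7,0) -> (7,3)
Segment 4: (7,3) -> (7,2)
Segment 5: (7,2) -> (7,0)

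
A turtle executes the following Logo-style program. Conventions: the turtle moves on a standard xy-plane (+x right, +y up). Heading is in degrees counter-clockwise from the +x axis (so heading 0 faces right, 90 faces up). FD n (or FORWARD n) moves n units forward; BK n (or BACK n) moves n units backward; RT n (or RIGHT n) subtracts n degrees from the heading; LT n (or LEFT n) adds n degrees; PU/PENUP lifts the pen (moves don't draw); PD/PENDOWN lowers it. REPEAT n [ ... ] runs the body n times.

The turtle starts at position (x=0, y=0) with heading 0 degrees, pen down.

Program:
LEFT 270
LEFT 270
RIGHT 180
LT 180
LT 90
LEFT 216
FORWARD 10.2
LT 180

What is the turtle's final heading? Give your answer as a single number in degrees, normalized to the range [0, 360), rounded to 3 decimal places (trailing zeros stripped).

Answer: 306

Derivation:
Executing turtle program step by step:
Start: pos=(0,0), heading=0, pen down
LT 270: heading 0 -> 270
LT 270: heading 270 -> 180
RT 180: heading 180 -> 0
LT 180: heading 0 -> 180
LT 90: heading 180 -> 270
LT 216: heading 270 -> 126
FD 10.2: (0,0) -> (-5.995,8.252) [heading=126, draw]
LT 180: heading 126 -> 306
Final: pos=(-5.995,8.252), heading=306, 1 segment(s) drawn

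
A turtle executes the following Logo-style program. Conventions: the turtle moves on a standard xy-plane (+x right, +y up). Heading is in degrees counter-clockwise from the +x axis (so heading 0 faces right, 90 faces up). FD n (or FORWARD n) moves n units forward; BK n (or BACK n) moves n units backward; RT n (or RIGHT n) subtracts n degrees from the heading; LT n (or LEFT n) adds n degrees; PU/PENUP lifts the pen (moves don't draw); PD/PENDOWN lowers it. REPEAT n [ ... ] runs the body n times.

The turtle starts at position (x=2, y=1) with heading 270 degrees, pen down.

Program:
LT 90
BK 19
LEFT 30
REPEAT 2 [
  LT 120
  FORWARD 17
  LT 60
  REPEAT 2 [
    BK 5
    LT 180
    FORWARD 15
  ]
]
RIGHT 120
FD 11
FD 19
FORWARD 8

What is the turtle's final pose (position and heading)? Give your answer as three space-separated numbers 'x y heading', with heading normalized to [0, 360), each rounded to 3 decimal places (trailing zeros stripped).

Answer: -17 -37 270

Derivation:
Executing turtle program step by step:
Start: pos=(2,1), heading=270, pen down
LT 90: heading 270 -> 0
BK 19: (2,1) -> (-17,1) [heading=0, draw]
LT 30: heading 0 -> 30
REPEAT 2 [
  -- iteration 1/2 --
  LT 120: heading 30 -> 150
  FD 17: (-17,1) -> (-31.722,9.5) [heading=150, draw]
  LT 60: heading 150 -> 210
  REPEAT 2 [
    -- iteration 1/2 --
    BK 5: (-31.722,9.5) -> (-27.392,12) [heading=210, draw]
    LT 180: heading 210 -> 30
    FD 15: (-27.392,12) -> (-14.402,19.5) [heading=30, draw]
    -- iteration 2/2 --
    BK 5: (-14.402,19.5) -> (-18.732,17) [heading=30, draw]
    LT 180: heading 30 -> 210
    FD 15: (-18.732,17) -> (-31.722,9.5) [heading=210, draw]
  ]
  -- iteration 2/2 --
  LT 120: heading 210 -> 330
  FD 17: (-31.722,9.5) -> (-17,1) [heading=330, draw]
  LT 60: heading 330 -> 30
  REPEAT 2 [
    -- iteration 1/2 --
    BK 5: (-17,1) -> (-21.33,-1.5) [heading=30, draw]
    LT 180: heading 30 -> 210
    FD 15: (-21.33,-1.5) -> (-34.321,-9) [heading=210, draw]
    -- iteration 2/2 --
    BK 5: (-34.321,-9) -> (-29.99,-6.5) [heading=210, draw]
    LT 180: heading 210 -> 30
    FD 15: (-29.99,-6.5) -> (-17,1) [heading=30, draw]
  ]
]
RT 120: heading 30 -> 270
FD 11: (-17,1) -> (-17,-10) [heading=270, draw]
FD 19: (-17,-10) -> (-17,-29) [heading=270, draw]
FD 8: (-17,-29) -> (-17,-37) [heading=270, draw]
Final: pos=(-17,-37), heading=270, 14 segment(s) drawn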